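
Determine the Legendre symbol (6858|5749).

Reduce the numerator: 6858 ≡ 1109 (mod 5749), so (6858|5749) = (1109|5749).
1109 ≡ 1 (mod 4), so quadratic reciprocity gives (1109|5749) = (5749|1109). Reduce: 5749 ≡ 204 (mod 1109). Now have (204|1109).
Factor out 2: 204 = 2^2·51. Since 1109 ≡ 5 (mod 8), (2|1109) = -1, and (2|1109)^2 = +1. Now have (51|1109).
1109 ≡ 1 (mod 4), so quadratic reciprocity gives (51|1109) = (1109|51). Reduce: 1109 ≡ 38 (mod 51). Now have (38|51).
Factor out 2: 38 = 2·19. Since 51 ≡ 3 (mod 8), (2|51) = -1. Now have -(19|51).
Both 19 ≡ 3 and 51 ≡ 3 (mod 4), so reciprocity gives (19|51) = -(51|19). Reduce: 51 ≡ 13 (mod 19). Now have (13|19).
13 ≡ 1 (mod 4), so quadratic reciprocity gives (13|19) = (19|13). Reduce: 19 ≡ 6 (mod 13). Now have (6|13).
Factor out 2: 6 = 2·3. Since 13 ≡ 5 (mod 8), (2|13) = -1. Now have -(3|13).
13 ≡ 1 (mod 4), so quadratic reciprocity gives (3|13) = (13|3). Reduce: 13 ≡ 1 (mod 3). Now have -(1|3).
(1|3) = 1. Collecting the sign factors: -1.

-1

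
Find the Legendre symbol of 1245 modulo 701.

(1245/701)
  = (544/701)    [1245 ≡ 544 mod 701]
  = -(17/701)    [701 ≡ 5 mod 8 ⇒ (2/701)^5 = -1]
  = -(701/17)    [QR: 17 ≡ 1 mod 4, sign kept]
  = -(4/17)    [701 ≡ 4 mod 17]
  = -(1/17)    [17 ≡ 1 mod 8 ⇒ (2/17)^2 = +1]
  = -1    [(1/17) = 1]

-1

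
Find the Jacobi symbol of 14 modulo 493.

Factor out 2: 14 = 2·7. Since 493 ≡ 5 (mod 8), (2/493) = -1. Now have -(7/493).
493 ≡ 1 (mod 4), so quadratic reciprocity gives (7/493) = (493/7). Reduce: 493 ≡ 3 (mod 7). Now have -(3/7).
Both 3 ≡ 3 and 7 ≡ 3 (mod 4), so reciprocity gives (3/7) = -(7/3). Reduce: 7 ≡ 1 (mod 3). Now have (1/3).
(1/3) = 1. Collecting the sign factors: 1.

1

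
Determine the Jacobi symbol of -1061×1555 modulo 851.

1

By multiplicativity, (-1061·1555|851) = (-1061|851)·(1555|851).
First factor (-1061|851):
Reduce the numerator: -1061 ≡ 641 (mod 851), so (-1061|851) = (641|851).
641 ≡ 1 (mod 4), so quadratic reciprocity gives (641|851) = (851|641). Reduce: 851 ≡ 210 (mod 641). Now have (210|641).
Factor out 2: 210 = 2·105. Since 641 ≡ 1 (mod 8), (2|641) = +1. Now have (105|641).
105 ≡ 1 (mod 4), so quadratic reciprocity gives (105|641) = (641|105). Reduce: 641 ≡ 11 (mod 105). Now have (11|105).
105 ≡ 1 (mod 4), so quadratic reciprocity gives (11|105) = (105|11). Reduce: 105 ≡ 6 (mod 11). Now have (6|11).
Factor out 2: 6 = 2·3. Since 11 ≡ 3 (mod 8), (2|11) = -1. Now have -(3|11).
Both 3 ≡ 3 and 11 ≡ 3 (mod 4), so reciprocity gives (3|11) = -(11|3). Reduce: 11 ≡ 2 (mod 3). Now have (2|3).
Factor out 2: 2 = 2. Since 3 ≡ 3 (mod 8), (2|3) = -1. Now have -(1|3).
(1|3) = 1. Collecting the sign factors: -1.
Second factor (1555|851):
Reduce the numerator: 1555 ≡ 704 (mod 851), so (1555|851) = (704|851).
Factor out 2: 704 = 2^6·11. Since 851 ≡ 3 (mod 8), (2|851) = -1, and (2|851)^6 = +1. Now have (11|851).
Both 11 ≡ 3 and 851 ≡ 3 (mod 4), so reciprocity gives (11|851) = -(851|11). Reduce: 851 ≡ 4 (mod 11). Now have -(4|11).
Factor out 2: 4 = 2^2. Since 11 ≡ 3 (mod 8), (2|11) = -1, and (2|11)^2 = +1. Now have -(1|11).
(1|11) = 1. Collecting the sign factors: -1.
Product: (-1)·(-1) = 1.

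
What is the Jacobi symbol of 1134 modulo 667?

Reduce the numerator: 1134 ≡ 467 (mod 667), so (1134/667) = (467/667).
Both 467 ≡ 3 and 667 ≡ 3 (mod 4), so reciprocity gives (467/667) = -(667/467). Reduce: 667 ≡ 200 (mod 467). Now have -(200/467).
Factor out 2: 200 = 2^3·25. Since 467 ≡ 3 (mod 8), (2/467) = -1, and (2/467)^3 = -1. Now have (25/467).
25 ≡ 1 (mod 4), so quadratic reciprocity gives (25/467) = (467/25). Reduce: 467 ≡ 17 (mod 25). Now have (17/25).
17 ≡ 1 (mod 4), so quadratic reciprocity gives (17/25) = (25/17). Reduce: 25 ≡ 8 (mod 17). Now have (8/17).
Factor out 2: 8 = 2^3. Since 17 ≡ 1 (mod 8), (2/17) = +1, and (2/17)^3 = +1. Now have (1/17).
(1/17) = 1. Collecting the sign factors: 1.

1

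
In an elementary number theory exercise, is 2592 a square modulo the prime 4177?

(2592/4177)
  = (81/4177)    [4177 ≡ 1 mod 8 ⇒ (2/4177)^5 = +1]
  = (4177/81)    [QR: 81 ≡ 1 mod 4, sign kept]
  = (46/81)    [4177 ≡ 46 mod 81]
  = (23/81)    [81 ≡ 1 mod 8 ⇒ (2/81) = +1]
  = (81/23)    [QR: 81 ≡ 1 mod 4, sign kept]
  = (12/23)    [81 ≡ 12 mod 23]
  = (3/23)    [23 ≡ 7 mod 8 ⇒ (2/23)^2 = +1]
  = -(23/3)    [QR: both ≡ 3 mod 4, sign flips]
  = -(2/3)    [23 ≡ 2 mod 3]
  = (1/3)    [3 ≡ 3 mod 8 ⇒ (2/3) = -1]
  = 1    [(1/3) = 1]
The Legendre symbol is 1, so x^2 ≡ 2592 (mod 4177) has solution.

yes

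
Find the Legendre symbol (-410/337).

-1

Reduce the numerator: -410 ≡ 264 (mod 337), so (-410/337) = (264/337).
Factor out 2: 264 = 2^3·33. Since 337 ≡ 1 (mod 8), (2/337) = +1, and (2/337)^3 = +1. Now have (33/337).
33 ≡ 1 (mod 4), so quadratic reciprocity gives (33/337) = (337/33). Reduce: 337 ≡ 7 (mod 33). Now have (7/33).
33 ≡ 1 (mod 4), so quadratic reciprocity gives (7/33) = (33/7). Reduce: 33 ≡ 5 (mod 7). Now have (5/7).
5 ≡ 1 (mod 4), so quadratic reciprocity gives (5/7) = (7/5). Reduce: 7 ≡ 2 (mod 5). Now have (2/5).
Factor out 2: 2 = 2. Since 5 ≡ 5 (mod 8), (2/5) = -1. Now have -(1/5).
(1/5) = 1. Collecting the sign factors: -1.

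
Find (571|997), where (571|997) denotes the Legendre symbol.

997 ≡ 1 (mod 4), so quadratic reciprocity gives (571|997) = (997|571). Reduce: 997 ≡ 426 (mod 571). Now have (426|571).
Factor out 2: 426 = 2·213. Since 571 ≡ 3 (mod 8), (2|571) = -1. Now have -(213|571).
213 ≡ 1 (mod 4), so quadratic reciprocity gives (213|571) = (571|213). Reduce: 571 ≡ 145 (mod 213). Now have -(145|213).
145 ≡ 1 (mod 4), so quadratic reciprocity gives (145|213) = (213|145). Reduce: 213 ≡ 68 (mod 145). Now have -(68|145).
Factor out 2: 68 = 2^2·17. Since 145 ≡ 1 (mod 8), (2|145) = +1, and (2|145)^2 = +1. Now have -(17|145).
17 ≡ 1 (mod 4), so quadratic reciprocity gives (17|145) = (145|17). Reduce: 145 ≡ 9 (mod 17). Now have -(9|17).
9 ≡ 1 (mod 4), so quadratic reciprocity gives (9|17) = (17|9). Reduce: 17 ≡ 8 (mod 9). Now have -(8|9).
Factor out 2: 8 = 2^3. Since 9 ≡ 1 (mod 8), (2|9) = +1, and (2|9)^3 = +1. Now have -(1|9).
(1|9) = 1. Collecting the sign factors: -1.

-1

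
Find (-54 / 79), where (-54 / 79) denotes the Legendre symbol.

1

Reduce the numerator: -54 ≡ 25 (mod 79), so (-54 / 79) = (25 / 79).
25 ≡ 1 (mod 4), so quadratic reciprocity gives (25 / 79) = (79 / 25). Reduce: 79 ≡ 4 (mod 25). Now have (4 / 25).
Factor out 2: 4 = 2^2. Since 25 ≡ 1 (mod 8), (2 / 25) = +1, and (2 / 25)^2 = +1. Now have (1 / 25).
(1 / 25) = 1. Collecting the sign factors: 1.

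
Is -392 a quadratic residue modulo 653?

(-392/653)
  = (261/653)    [-392 ≡ 261 mod 653]
  = (653/261)    [QR: 261 ≡ 1 mod 4, sign kept]
  = (131/261)    [653 ≡ 131 mod 261]
  = (261/131)    [QR: 261 ≡ 1 mod 4, sign kept]
  = (130/131)    [261 ≡ 130 mod 131]
  = -(65/131)    [131 ≡ 3 mod 8 ⇒ (2/131) = -1]
  = -(131/65)    [QR: 65 ≡ 1 mod 4, sign kept]
  = -(1/65)    [131 ≡ 1 mod 65]
  = -1    [(1/65) = 1]
The Legendre symbol is -1, so x^2 ≡ -392 (mod 653) has no solution.

no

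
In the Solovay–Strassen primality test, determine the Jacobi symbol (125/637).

(125/637)
  = (637/125)    [QR: 125 ≡ 1 mod 4, sign kept]
  = (12/125)    [637 ≡ 12 mod 125]
  = (3/125)    [125 ≡ 5 mod 8 ⇒ (2/125)^2 = +1]
  = (125/3)    [QR: 125 ≡ 1 mod 4, sign kept]
  = (2/3)    [125 ≡ 2 mod 3]
  = -(1/3)    [3 ≡ 3 mod 8 ⇒ (2/3) = -1]
  = -1    [(1/3) = 1]

-1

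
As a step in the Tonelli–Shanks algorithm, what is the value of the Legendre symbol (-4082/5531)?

(-4082/5531)
  = -(4082/5531)    [5531 ≡ 3 mod 4 ⇒ (-1/5531) = -1]
  = (2041/5531)    [5531 ≡ 3 mod 8 ⇒ (2/5531) = -1]
  = (5531/2041)    [QR: 2041 ≡ 1 mod 4, sign kept]
  = (1449/2041)    [5531 ≡ 1449 mod 2041]
  = (2041/1449)    [QR: 1449 ≡ 1 mod 4, sign kept]
  = (592/1449)    [2041 ≡ 592 mod 1449]
  = (37/1449)    [1449 ≡ 1 mod 8 ⇒ (2/1449)^4 = +1]
  = (1449/37)    [QR: 37 ≡ 1 mod 4, sign kept]
  = (6/37)    [1449 ≡ 6 mod 37]
  = -(3/37)    [37 ≡ 5 mod 8 ⇒ (2/37) = -1]
  = -(37/3)    [QR: 37 ≡ 1 mod 4, sign kept]
  = -(1/3)    [37 ≡ 1 mod 3]
  = -1    [(1/3) = 1]

-1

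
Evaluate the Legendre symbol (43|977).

1

(43|977)
  = (977|43)    [QR: 977 ≡ 1 mod 4, sign kept]
  = (31|43)    [977 ≡ 31 mod 43]
  = -(43|31)    [QR: both ≡ 3 mod 4, sign flips]
  = -(12|31)    [43 ≡ 12 mod 31]
  = -(3|31)    [31 ≡ 7 mod 8 ⇒ (2|31)^2 = +1]
  = (31|3)    [QR: both ≡ 3 mod 4, sign flips]
  = (1|3)    [31 ≡ 1 mod 3]
  = 1    [(1|3) = 1]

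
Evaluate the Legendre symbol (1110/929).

Reduce the numerator: 1110 ≡ 181 (mod 929), so (1110/929) = (181/929).
181 ≡ 1 (mod 4), so quadratic reciprocity gives (181/929) = (929/181). Reduce: 929 ≡ 24 (mod 181). Now have (24/181).
Factor out 2: 24 = 2^3·3. Since 181 ≡ 5 (mod 8), (2/181) = -1, and (2/181)^3 = -1. Now have -(3/181).
181 ≡ 1 (mod 4), so quadratic reciprocity gives (3/181) = (181/3). Reduce: 181 ≡ 1 (mod 3). Now have -(1/3).
(1/3) = 1. Collecting the sign factors: -1.

-1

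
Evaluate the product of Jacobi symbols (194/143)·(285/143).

1

By multiplicativity, (194·285/143) = (194/143)·(285/143).
First factor (194/143):
(194/143)
  = (51/143)    [194 ≡ 51 mod 143]
  = -(143/51)    [QR: both ≡ 3 mod 4, sign flips]
  = -(41/51)    [143 ≡ 41 mod 51]
  = -(51/41)    [QR: 41 ≡ 1 mod 4, sign kept]
  = -(10/41)    [51 ≡ 10 mod 41]
  = -(5/41)    [41 ≡ 1 mod 8 ⇒ (2/41) = +1]
  = -(41/5)    [QR: 5 ≡ 1 mod 4, sign kept]
  = -(1/5)    [41 ≡ 1 mod 5]
  = -1    [(1/5) = 1]
Second factor (285/143):
(285/143)
  = (142/143)    [285 ≡ 142 mod 143]
  = (71/143)    [143 ≡ 7 mod 8 ⇒ (2/143) = +1]
  = -(143/71)    [QR: both ≡ 3 mod 4, sign flips]
  = -(1/71)    [143 ≡ 1 mod 71]
  = -1    [(1/71) = 1]
Product: (-1)·(-1) = 1.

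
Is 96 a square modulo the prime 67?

(96|67)
  = (29|67)    [96 ≡ 29 mod 67]
  = (67|29)    [QR: 29 ≡ 1 mod 4, sign kept]
  = (9|29)    [67 ≡ 9 mod 29]
  = (29|9)    [QR: 9 ≡ 1 mod 4, sign kept]
  = (2|9)    [29 ≡ 2 mod 9]
  = (1|9)    [9 ≡ 1 mod 8 ⇒ (2|9) = +1]
  = 1    [(1|9) = 1]
The Legendre symbol is 1, so x^2 ≡ 96 (mod 67) has solution.

yes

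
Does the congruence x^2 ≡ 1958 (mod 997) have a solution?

(1958|997)
  = (961|997)    [1958 ≡ 961 mod 997]
  = (997|961)    [QR: 961 ≡ 1 mod 4, sign kept]
  = (36|961)    [997 ≡ 36 mod 961]
  = (9|961)    [961 ≡ 1 mod 8 ⇒ (2|961)^2 = +1]
  = (961|9)    [QR: 9 ≡ 1 mod 4, sign kept]
  = (7|9)    [961 ≡ 7 mod 9]
  = (9|7)    [QR: 9 ≡ 1 mod 4, sign kept]
  = (2|7)    [9 ≡ 2 mod 7]
  = (1|7)    [7 ≡ 7 mod 8 ⇒ (2|7) = +1]
  = 1    [(1|7) = 1]
The Legendre symbol is 1, so x^2 ≡ 1958 (mod 997) has solution.

yes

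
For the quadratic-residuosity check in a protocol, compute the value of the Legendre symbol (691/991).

(691/991)
  = -(991/691)    [QR: both ≡ 3 mod 4, sign flips]
  = -(300/691)    [991 ≡ 300 mod 691]
  = -(75/691)    [691 ≡ 3 mod 8 ⇒ (2/691)^2 = +1]
  = (691/75)    [QR: both ≡ 3 mod 4, sign flips]
  = (16/75)    [691 ≡ 16 mod 75]
  = (1/75)    [75 ≡ 3 mod 8 ⇒ (2/75)^4 = +1]
  = 1    [(1/75) = 1]

1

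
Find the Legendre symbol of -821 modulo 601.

(-821/601)
  = (821/601)    [601 ≡ 1 mod 4 ⇒ (-1/601) = +1]
  = (220/601)    [821 ≡ 220 mod 601]
  = (55/601)    [601 ≡ 1 mod 8 ⇒ (2/601)^2 = +1]
  = (601/55)    [QR: 601 ≡ 1 mod 4, sign kept]
  = (51/55)    [601 ≡ 51 mod 55]
  = -(55/51)    [QR: both ≡ 3 mod 4, sign flips]
  = -(4/51)    [55 ≡ 4 mod 51]
  = -(1/51)    [51 ≡ 3 mod 8 ⇒ (2/51)^2 = +1]
  = -1    [(1/51) = 1]

-1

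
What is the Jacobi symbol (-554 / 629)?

-1

(-554 / 629)
  = (75 / 629)    [-554 ≡ 75 mod 629]
  = (629 / 75)    [QR: 629 ≡ 1 mod 4, sign kept]
  = (29 / 75)    [629 ≡ 29 mod 75]
  = (75 / 29)    [QR: 29 ≡ 1 mod 4, sign kept]
  = (17 / 29)    [75 ≡ 17 mod 29]
  = (29 / 17)    [QR: 17 ≡ 1 mod 4, sign kept]
  = (12 / 17)    [29 ≡ 12 mod 17]
  = (3 / 17)    [17 ≡ 1 mod 8 ⇒ (2 / 17)^2 = +1]
  = (17 / 3)    [QR: 17 ≡ 1 mod 4, sign kept]
  = (2 / 3)    [17 ≡ 2 mod 3]
  = -(1 / 3)    [3 ≡ 3 mod 8 ⇒ (2 / 3) = -1]
  = -1    [(1 / 3) = 1]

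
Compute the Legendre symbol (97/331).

-1

97 ≡ 1 (mod 4), so quadratic reciprocity gives (97/331) = (331/97). Reduce: 331 ≡ 40 (mod 97). Now have (40/97).
Factor out 2: 40 = 2^3·5. Since 97 ≡ 1 (mod 8), (2/97) = +1, and (2/97)^3 = +1. Now have (5/97).
5 ≡ 1 (mod 4), so quadratic reciprocity gives (5/97) = (97/5). Reduce: 97 ≡ 2 (mod 5). Now have (2/5).
Factor out 2: 2 = 2. Since 5 ≡ 5 (mod 8), (2/5) = -1. Now have -(1/5).
(1/5) = 1. Collecting the sign factors: -1.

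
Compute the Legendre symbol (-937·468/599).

By multiplicativity, (-937·468/599) = (-937/599)·(468/599).
First factor (-937/599):
(-937/599)
  = -(937/599)    [599 ≡ 3 mod 4 ⇒ (-1/599) = -1]
  = -(338/599)    [937 ≡ 338 mod 599]
  = -(169/599)    [599 ≡ 7 mod 8 ⇒ (2/599) = +1]
  = -(599/169)    [QR: 169 ≡ 1 mod 4, sign kept]
  = -(92/169)    [599 ≡ 92 mod 169]
  = -(23/169)    [169 ≡ 1 mod 8 ⇒ (2/169)^2 = +1]
  = -(169/23)    [QR: 169 ≡ 1 mod 4, sign kept]
  = -(8/23)    [169 ≡ 8 mod 23]
  = -(1/23)    [23 ≡ 7 mod 8 ⇒ (2/23)^3 = +1]
  = -1    [(1/23) = 1]
Second factor (468/599):
(468/599)
  = (117/599)    [599 ≡ 7 mod 8 ⇒ (2/599)^2 = +1]
  = (599/117)    [QR: 117 ≡ 1 mod 4, sign kept]
  = (14/117)    [599 ≡ 14 mod 117]
  = -(7/117)    [117 ≡ 5 mod 8 ⇒ (2/117) = -1]
  = -(117/7)    [QR: 117 ≡ 1 mod 4, sign kept]
  = -(5/7)    [117 ≡ 5 mod 7]
  = -(7/5)    [QR: 5 ≡ 1 mod 4, sign kept]
  = -(2/5)    [7 ≡ 2 mod 5]
  = (1/5)    [5 ≡ 5 mod 8 ⇒ (2/5) = -1]
  = 1    [(1/5) = 1]
Product: (-1)·(1) = -1.

-1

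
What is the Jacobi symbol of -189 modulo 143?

-1

(-189 / 143)
  = -(189 / 143)    [143 ≡ 3 mod 4 ⇒ (-1 / 143) = -1]
  = -(46 / 143)    [189 ≡ 46 mod 143]
  = -(23 / 143)    [143 ≡ 7 mod 8 ⇒ (2 / 143) = +1]
  = (143 / 23)    [QR: both ≡ 3 mod 4, sign flips]
  = (5 / 23)    [143 ≡ 5 mod 23]
  = (23 / 5)    [QR: 5 ≡ 1 mod 4, sign kept]
  = (3 / 5)    [23 ≡ 3 mod 5]
  = (5 / 3)    [QR: 5 ≡ 1 mod 4, sign kept]
  = (2 / 3)    [5 ≡ 2 mod 3]
  = -(1 / 3)    [3 ≡ 3 mod 8 ⇒ (2 / 3) = -1]
  = -1    [(1 / 3) = 1]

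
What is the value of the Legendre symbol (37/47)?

37 ≡ 1 (mod 4), so quadratic reciprocity gives (37/47) = (47/37). Reduce: 47 ≡ 10 (mod 37). Now have (10/37).
Factor out 2: 10 = 2·5. Since 37 ≡ 5 (mod 8), (2/37) = -1. Now have -(5/37).
5 ≡ 1 (mod 4), so quadratic reciprocity gives (5/37) = (37/5). Reduce: 37 ≡ 2 (mod 5). Now have -(2/5).
Factor out 2: 2 = 2. Since 5 ≡ 5 (mod 8), (2/5) = -1. Now have (1/5).
(1/5) = 1. Collecting the sign factors: 1.

1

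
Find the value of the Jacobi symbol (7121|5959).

Reduce the numerator: 7121 ≡ 1162 (mod 5959), so (7121|5959) = (1162|5959).
Factor out 2: 1162 = 2·581. Since 5959 ≡ 7 (mod 8), (2|5959) = +1. Now have (581|5959).
581 ≡ 1 (mod 4), so quadratic reciprocity gives (581|5959) = (5959|581). Reduce: 5959 ≡ 149 (mod 581). Now have (149|581).
149 ≡ 1 (mod 4), so quadratic reciprocity gives (149|581) = (581|149). Reduce: 581 ≡ 134 (mod 149). Now have (134|149).
Factor out 2: 134 = 2·67. Since 149 ≡ 5 (mod 8), (2|149) = -1. Now have -(67|149).
149 ≡ 1 (mod 4), so quadratic reciprocity gives (67|149) = (149|67). Reduce: 149 ≡ 15 (mod 67). Now have -(15|67).
Both 15 ≡ 3 and 67 ≡ 3 (mod 4), so reciprocity gives (15|67) = -(67|15). Reduce: 67 ≡ 7 (mod 15). Now have (7|15).
Both 7 ≡ 3 and 15 ≡ 3 (mod 4), so reciprocity gives (7|15) = -(15|7). Reduce: 15 ≡ 1 (mod 7). Now have -(1|7).
(1|7) = 1. Collecting the sign factors: -1.

-1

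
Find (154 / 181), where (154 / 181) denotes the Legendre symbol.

(154 / 181)
  = -(77 / 181)    [181 ≡ 5 mod 8 ⇒ (2 / 181) = -1]
  = -(181 / 77)    [QR: 77 ≡ 1 mod 4, sign kept]
  = -(27 / 77)    [181 ≡ 27 mod 77]
  = -(77 / 27)    [QR: 77 ≡ 1 mod 4, sign kept]
  = -(23 / 27)    [77 ≡ 23 mod 27]
  = (27 / 23)    [QR: both ≡ 3 mod 4, sign flips]
  = (4 / 23)    [27 ≡ 4 mod 23]
  = (1 / 23)    [23 ≡ 7 mod 8 ⇒ (2 / 23)^2 = +1]
  = 1    [(1 / 23) = 1]

1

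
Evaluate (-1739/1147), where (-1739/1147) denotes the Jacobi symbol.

0

(-1739/1147)
  = -(1739/1147)    [1147 ≡ 3 mod 4 ⇒ (-1/1147) = -1]
  = -(592/1147)    [1739 ≡ 592 mod 1147]
  = -(37/1147)    [1147 ≡ 3 mod 8 ⇒ (2/1147)^4 = +1]
  = -(1147/37)    [QR: 37 ≡ 1 mod 4, sign kept]
  = -(0/37)    [1147 ≡ 0 mod 37]
  = 0    [numerator 0, gcd > 1]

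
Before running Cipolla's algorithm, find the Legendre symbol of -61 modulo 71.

Reduce the numerator: -61 ≡ 10 (mod 71), so (-61/71) = (10/71).
Factor out 2: 10 = 2·5. Since 71 ≡ 7 (mod 8), (2/71) = +1. Now have (5/71).
5 ≡ 1 (mod 4), so quadratic reciprocity gives (5/71) = (71/5). Reduce: 71 ≡ 1 (mod 5). Now have (1/5).
(1/5) = 1. Collecting the sign factors: 1.

1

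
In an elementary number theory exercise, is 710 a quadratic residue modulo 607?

Reduce the numerator: 710 ≡ 103 (mod 607), so (710/607) = (103/607).
Both 103 ≡ 3 and 607 ≡ 3 (mod 4), so reciprocity gives (103/607) = -(607/103). Reduce: 607 ≡ 92 (mod 103). Now have -(92/103).
Factor out 2: 92 = 2^2·23. Since 103 ≡ 7 (mod 8), (2/103) = +1, and (2/103)^2 = +1. Now have -(23/103).
Both 23 ≡ 3 and 103 ≡ 3 (mod 4), so reciprocity gives (23/103) = -(103/23). Reduce: 103 ≡ 11 (mod 23). Now have (11/23).
Both 11 ≡ 3 and 23 ≡ 3 (mod 4), so reciprocity gives (11/23) = -(23/11). Reduce: 23 ≡ 1 (mod 11). Now have -(1/11).
(1/11) = 1. Collecting the sign factors: -1.
The Legendre symbol is -1, so x^2 ≡ 710 (mod 607) has no solution.

no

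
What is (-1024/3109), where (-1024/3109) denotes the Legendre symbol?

1

Reduce the numerator: -1024 ≡ 2085 (mod 3109), so (-1024/3109) = (2085/3109).
2085 ≡ 1 (mod 4), so quadratic reciprocity gives (2085/3109) = (3109/2085). Reduce: 3109 ≡ 1024 (mod 2085). Now have (1024/2085).
Factor out 2: 1024 = 2^10. Since 2085 ≡ 5 (mod 8), (2/2085) = -1, and (2/2085)^10 = +1. Now have (1/2085).
(1/2085) = 1. Collecting the sign factors: 1.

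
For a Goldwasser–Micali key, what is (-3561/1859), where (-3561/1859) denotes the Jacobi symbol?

1

(-3561/1859)
  = -(3561/1859)    [1859 ≡ 3 mod 4 ⇒ (-1/1859) = -1]
  = -(1702/1859)    [3561 ≡ 1702 mod 1859]
  = (851/1859)    [1859 ≡ 3 mod 8 ⇒ (2/1859) = -1]
  = -(1859/851)    [QR: both ≡ 3 mod 4, sign flips]
  = -(157/851)    [1859 ≡ 157 mod 851]
  = -(851/157)    [QR: 157 ≡ 1 mod 4, sign kept]
  = -(66/157)    [851 ≡ 66 mod 157]
  = (33/157)    [157 ≡ 5 mod 8 ⇒ (2/157) = -1]
  = (157/33)    [QR: 33 ≡ 1 mod 4, sign kept]
  = (25/33)    [157 ≡ 25 mod 33]
  = (33/25)    [QR: 25 ≡ 1 mod 4, sign kept]
  = (8/25)    [33 ≡ 8 mod 25]
  = (1/25)    [25 ≡ 1 mod 8 ⇒ (2/25)^3 = +1]
  = 1    [(1/25) = 1]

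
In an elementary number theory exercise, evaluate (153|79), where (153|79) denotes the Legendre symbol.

(153|79)
  = (74|79)    [153 ≡ 74 mod 79]
  = (37|79)    [79 ≡ 7 mod 8 ⇒ (2|79) = +1]
  = (79|37)    [QR: 37 ≡ 1 mod 4, sign kept]
  = (5|37)    [79 ≡ 5 mod 37]
  = (37|5)    [QR: 5 ≡ 1 mod 4, sign kept]
  = (2|5)    [37 ≡ 2 mod 5]
  = -(1|5)    [5 ≡ 5 mod 8 ⇒ (2|5) = -1]
  = -1    [(1|5) = 1]

-1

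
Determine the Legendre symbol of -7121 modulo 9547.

1

Pull out -1: (-7121 / 9547) = (-1 / 9547)·(7121 / 9547). Since 9547 ≡ 3 (mod 4), (-1 / 9547) = -1. Now have -(7121 / 9547).
7121 ≡ 1 (mod 4), so quadratic reciprocity gives (7121 / 9547) = (9547 / 7121). Reduce: 9547 ≡ 2426 (mod 7121). Now have -(2426 / 7121).
Factor out 2: 2426 = 2·1213. Since 7121 ≡ 1 (mod 8), (2 / 7121) = +1. Now have -(1213 / 7121).
1213 ≡ 1 (mod 4), so quadratic reciprocity gives (1213 / 7121) = (7121 / 1213). Reduce: 7121 ≡ 1056 (mod 1213). Now have -(1056 / 1213).
Factor out 2: 1056 = 2^5·33. Since 1213 ≡ 5 (mod 8), (2 / 1213) = -1, and (2 / 1213)^5 = -1. Now have (33 / 1213).
33 ≡ 1 (mod 4), so quadratic reciprocity gives (33 / 1213) = (1213 / 33). Reduce: 1213 ≡ 25 (mod 33). Now have (25 / 33).
25 ≡ 1 (mod 4), so quadratic reciprocity gives (25 / 33) = (33 / 25). Reduce: 33 ≡ 8 (mod 25). Now have (8 / 25).
Factor out 2: 8 = 2^3. Since 25 ≡ 1 (mod 8), (2 / 25) = +1, and (2 / 25)^3 = +1. Now have (1 / 25).
(1 / 25) = 1. Collecting the sign factors: 1.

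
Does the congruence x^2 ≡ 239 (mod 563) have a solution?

(239/563)
  = -(563/239)    [QR: both ≡ 3 mod 4, sign flips]
  = -(85/239)    [563 ≡ 85 mod 239]
  = -(239/85)    [QR: 85 ≡ 1 mod 4, sign kept]
  = -(69/85)    [239 ≡ 69 mod 85]
  = -(85/69)    [QR: 69 ≡ 1 mod 4, sign kept]
  = -(16/69)    [85 ≡ 16 mod 69]
  = -(1/69)    [69 ≡ 5 mod 8 ⇒ (2/69)^4 = +1]
  = -1    [(1/69) = 1]
(239/563) = -1, and 563 is prime, so 239 is not a quadratic residue mod 563.

no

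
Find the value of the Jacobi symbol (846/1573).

(846/1573)
  = -(423/1573)    [1573 ≡ 5 mod 8 ⇒ (2/1573) = -1]
  = -(1573/423)    [QR: 1573 ≡ 1 mod 4, sign kept]
  = -(304/423)    [1573 ≡ 304 mod 423]
  = -(19/423)    [423 ≡ 7 mod 8 ⇒ (2/423)^4 = +1]
  = (423/19)    [QR: both ≡ 3 mod 4, sign flips]
  = (5/19)    [423 ≡ 5 mod 19]
  = (19/5)    [QR: 5 ≡ 1 mod 4, sign kept]
  = (4/5)    [19 ≡ 4 mod 5]
  = (1/5)    [5 ≡ 5 mod 8 ⇒ (2/5)^2 = +1]
  = 1    [(1/5) = 1]

1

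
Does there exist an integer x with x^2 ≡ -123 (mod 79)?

no

Pull out -1: (-123/79) = (-1/79)·(123/79). Since 79 ≡ 3 (mod 4), (-1/79) = -1. Now have -(123/79).
Reduce the numerator: 123 ≡ 44 (mod 79), so (123/79) = (44/79).
Factor out 2: 44 = 2^2·11. Since 79 ≡ 7 (mod 8), (2/79) = +1, and (2/79)^2 = +1. Now have -(11/79).
Both 11 ≡ 3 and 79 ≡ 3 (mod 4), so reciprocity gives (11/79) = -(79/11). Reduce: 79 ≡ 2 (mod 11). Now have (2/11).
Factor out 2: 2 = 2. Since 11 ≡ 3 (mod 8), (2/11) = -1. Now have -(1/11).
(1/11) = 1. Collecting the sign factors: -1.
The Legendre symbol is -1, so x^2 ≡ -123 (mod 79) has no solution.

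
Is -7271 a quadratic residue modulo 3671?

Reduce the numerator: -7271 ≡ 71 (mod 3671), so (-7271/3671) = (71/3671).
Both 71 ≡ 3 and 3671 ≡ 3 (mod 4), so reciprocity gives (71/3671) = -(3671/71). Reduce: 3671 ≡ 50 (mod 71). Now have -(50/71).
Factor out 2: 50 = 2·25. Since 71 ≡ 7 (mod 8), (2/71) = +1. Now have -(25/71).
25 ≡ 1 (mod 4), so quadratic reciprocity gives (25/71) = (71/25). Reduce: 71 ≡ 21 (mod 25). Now have -(21/25).
21 ≡ 1 (mod 4), so quadratic reciprocity gives (21/25) = (25/21). Reduce: 25 ≡ 4 (mod 21). Now have -(4/21).
Factor out 2: 4 = 2^2. Since 21 ≡ 5 (mod 8), (2/21) = -1, and (2/21)^2 = +1. Now have -(1/21).
(1/21) = 1. Collecting the sign factors: -1.
(-7271/3671) = -1, and 3671 is prime, so -7271 is not a quadratic residue mod 3671.

no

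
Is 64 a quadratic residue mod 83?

yes

(64/83)
  = (1/83)    [83 ≡ 3 mod 8 ⇒ (2/83)^6 = +1]
  = 1    [(1/83) = 1]
The Legendre symbol is 1, so x^2 ≡ 64 (mod 83) has solution.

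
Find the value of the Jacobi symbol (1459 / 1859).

(1459 / 1859)
  = -(1859 / 1459)    [QR: both ≡ 3 mod 4, sign flips]
  = -(400 / 1459)    [1859 ≡ 400 mod 1459]
  = -(25 / 1459)    [1459 ≡ 3 mod 8 ⇒ (2 / 1459)^4 = +1]
  = -(1459 / 25)    [QR: 25 ≡ 1 mod 4, sign kept]
  = -(9 / 25)    [1459 ≡ 9 mod 25]
  = -(25 / 9)    [QR: 9 ≡ 1 mod 4, sign kept]
  = -(7 / 9)    [25 ≡ 7 mod 9]
  = -(9 / 7)    [QR: 9 ≡ 1 mod 4, sign kept]
  = -(2 / 7)    [9 ≡ 2 mod 7]
  = -(1 / 7)    [7 ≡ 7 mod 8 ⇒ (2 / 7) = +1]
  = -1    [(1 / 7) = 1]

-1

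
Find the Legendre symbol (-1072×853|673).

By multiplicativity, (-1072·853|673) = (-1072|673)·(853|673).
First factor (-1072|673):
(-1072|673)
  = (274|673)    [-1072 ≡ 274 mod 673]
  = (137|673)    [673 ≡ 1 mod 8 ⇒ (2|673) = +1]
  = (673|137)    [QR: 137 ≡ 1 mod 4, sign kept]
  = (125|137)    [673 ≡ 125 mod 137]
  = (137|125)    [QR: 125 ≡ 1 mod 4, sign kept]
  = (12|125)    [137 ≡ 12 mod 125]
  = (3|125)    [125 ≡ 5 mod 8 ⇒ (2|125)^2 = +1]
  = (125|3)    [QR: 125 ≡ 1 mod 4, sign kept]
  = (2|3)    [125 ≡ 2 mod 3]
  = -(1|3)    [3 ≡ 3 mod 8 ⇒ (2|3) = -1]
  = -1    [(1|3) = 1]
Second factor (853|673):
(853|673)
  = (180|673)    [853 ≡ 180 mod 673]
  = (45|673)    [673 ≡ 1 mod 8 ⇒ (2|673)^2 = +1]
  = (673|45)    [QR: 45 ≡ 1 mod 4, sign kept]
  = (43|45)    [673 ≡ 43 mod 45]
  = (45|43)    [QR: 45 ≡ 1 mod 4, sign kept]
  = (2|43)    [45 ≡ 2 mod 43]
  = -(1|43)    [43 ≡ 3 mod 8 ⇒ (2|43) = -1]
  = -1    [(1|43) = 1]
Product: (-1)·(-1) = 1.

1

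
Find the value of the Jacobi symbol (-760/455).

0

(-760/455)
  = (150/455)    [-760 ≡ 150 mod 455]
  = (75/455)    [455 ≡ 7 mod 8 ⇒ (2/455) = +1]
  = -(455/75)    [QR: both ≡ 3 mod 4, sign flips]
  = -(5/75)    [455 ≡ 5 mod 75]
  = -(75/5)    [QR: 5 ≡ 1 mod 4, sign kept]
  = -(0/5)    [75 ≡ 0 mod 5]
  = 0    [numerator 0, gcd > 1]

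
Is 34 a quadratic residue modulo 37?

Factor out 2: 34 = 2·17. Since 37 ≡ 5 (mod 8), (2|37) = -1. Now have -(17|37).
17 ≡ 1 (mod 4), so quadratic reciprocity gives (17|37) = (37|17). Reduce: 37 ≡ 3 (mod 17). Now have -(3|17).
17 ≡ 1 (mod 4), so quadratic reciprocity gives (3|17) = (17|3). Reduce: 17 ≡ 2 (mod 3). Now have -(2|3).
Factor out 2: 2 = 2. Since 3 ≡ 3 (mod 8), (2|3) = -1. Now have (1|3).
(1|3) = 1. Collecting the sign factors: 1.
(34|37) = 1, and 37 is prime, so 34 is a quadratic residue mod 37.

yes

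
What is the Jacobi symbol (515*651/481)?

By multiplicativity, (515·651/481) = (515/481)·(651/481).
First factor (515/481):
Reduce the numerator: 515 ≡ 34 (mod 481), so (515/481) = (34/481).
Factor out 2: 34 = 2·17. Since 481 ≡ 1 (mod 8), (2/481) = +1. Now have (17/481).
17 ≡ 1 (mod 4), so quadratic reciprocity gives (17/481) = (481/17). Reduce: 481 ≡ 5 (mod 17). Now have (5/17).
5 ≡ 1 (mod 4), so quadratic reciprocity gives (5/17) = (17/5). Reduce: 17 ≡ 2 (mod 5). Now have (2/5).
Factor out 2: 2 = 2. Since 5 ≡ 5 (mod 8), (2/5) = -1. Now have -(1/5).
(1/5) = 1. Collecting the sign factors: -1.
Second factor (651/481):
Reduce the numerator: 651 ≡ 170 (mod 481), so (651/481) = (170/481).
Factor out 2: 170 = 2·85. Since 481 ≡ 1 (mod 8), (2/481) = +1. Now have (85/481).
85 ≡ 1 (mod 4), so quadratic reciprocity gives (85/481) = (481/85). Reduce: 481 ≡ 56 (mod 85). Now have (56/85).
Factor out 2: 56 = 2^3·7. Since 85 ≡ 5 (mod 8), (2/85) = -1, and (2/85)^3 = -1. Now have -(7/85).
85 ≡ 1 (mod 4), so quadratic reciprocity gives (7/85) = (85/7). Reduce: 85 ≡ 1 (mod 7). Now have -(1/7).
(1/7) = 1. Collecting the sign factors: -1.
Product: (-1)·(-1) = 1.

1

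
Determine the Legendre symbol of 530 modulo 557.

-1

(530/557)
  = -(265/557)    [557 ≡ 5 mod 8 ⇒ (2/557) = -1]
  = -(557/265)    [QR: 265 ≡ 1 mod 4, sign kept]
  = -(27/265)    [557 ≡ 27 mod 265]
  = -(265/27)    [QR: 265 ≡ 1 mod 4, sign kept]
  = -(22/27)    [265 ≡ 22 mod 27]
  = (11/27)    [27 ≡ 3 mod 8 ⇒ (2/27) = -1]
  = -(27/11)    [QR: both ≡ 3 mod 4, sign flips]
  = -(5/11)    [27 ≡ 5 mod 11]
  = -(11/5)    [QR: 5 ≡ 1 mod 4, sign kept]
  = -(1/5)    [11 ≡ 1 mod 5]
  = -1    [(1/5) = 1]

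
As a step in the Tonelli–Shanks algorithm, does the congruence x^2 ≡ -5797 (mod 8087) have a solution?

Reduce the numerator: -5797 ≡ 2290 (mod 8087), so (-5797/8087) = (2290/8087).
Factor out 2: 2290 = 2·1145. Since 8087 ≡ 7 (mod 8), (2/8087) = +1. Now have (1145/8087).
1145 ≡ 1 (mod 4), so quadratic reciprocity gives (1145/8087) = (8087/1145). Reduce: 8087 ≡ 72 (mod 1145). Now have (72/1145).
Factor out 2: 72 = 2^3·9. Since 1145 ≡ 1 (mod 8), (2/1145) = +1, and (2/1145)^3 = +1. Now have (9/1145).
9 ≡ 1 (mod 4), so quadratic reciprocity gives (9/1145) = (1145/9). Reduce: 1145 ≡ 2 (mod 9). Now have (2/9).
Factor out 2: 2 = 2. Since 9 ≡ 1 (mod 8), (2/9) = +1. Now have (1/9).
(1/9) = 1. Collecting the sign factors: 1.
(-5797/8087) = 1, and 8087 is prime, so -5797 is a quadratic residue mod 8087.

yes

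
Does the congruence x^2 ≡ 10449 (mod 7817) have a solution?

Reduce the numerator: 10449 ≡ 2632 (mod 7817), so (10449/7817) = (2632/7817).
Factor out 2: 2632 = 2^3·329. Since 7817 ≡ 1 (mod 8), (2/7817) = +1, and (2/7817)^3 = +1. Now have (329/7817).
329 ≡ 1 (mod 4), so quadratic reciprocity gives (329/7817) = (7817/329). Reduce: 7817 ≡ 250 (mod 329). Now have (250/329).
Factor out 2: 250 = 2·125. Since 329 ≡ 1 (mod 8), (2/329) = +1. Now have (125/329).
125 ≡ 1 (mod 4), so quadratic reciprocity gives (125/329) = (329/125). Reduce: 329 ≡ 79 (mod 125). Now have (79/125).
125 ≡ 1 (mod 4), so quadratic reciprocity gives (79/125) = (125/79). Reduce: 125 ≡ 46 (mod 79). Now have (46/79).
Factor out 2: 46 = 2·23. Since 79 ≡ 7 (mod 8), (2/79) = +1. Now have (23/79).
Both 23 ≡ 3 and 79 ≡ 3 (mod 4), so reciprocity gives (23/79) = -(79/23). Reduce: 79 ≡ 10 (mod 23). Now have -(10/23).
Factor out 2: 10 = 2·5. Since 23 ≡ 7 (mod 8), (2/23) = +1. Now have -(5/23).
5 ≡ 1 (mod 4), so quadratic reciprocity gives (5/23) = (23/5). Reduce: 23 ≡ 3 (mod 5). Now have -(3/5).
5 ≡ 1 (mod 4), so quadratic reciprocity gives (3/5) = (5/3). Reduce: 5 ≡ 2 (mod 3). Now have -(2/3).
Factor out 2: 2 = 2. Since 3 ≡ 3 (mod 8), (2/3) = -1. Now have (1/3).
(1/3) = 1. Collecting the sign factors: 1.
The Legendre symbol is 1, so x^2 ≡ 10449 (mod 7817) has solution.

yes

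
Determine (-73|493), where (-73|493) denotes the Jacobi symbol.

1

Reduce the numerator: -73 ≡ 420 (mod 493), so (-73|493) = (420|493).
Factor out 2: 420 = 2^2·105. Since 493 ≡ 5 (mod 8), (2|493) = -1, and (2|493)^2 = +1. Now have (105|493).
105 ≡ 1 (mod 4), so quadratic reciprocity gives (105|493) = (493|105). Reduce: 493 ≡ 73 (mod 105). Now have (73|105).
73 ≡ 1 (mod 4), so quadratic reciprocity gives (73|105) = (105|73). Reduce: 105 ≡ 32 (mod 73). Now have (32|73).
Factor out 2: 32 = 2^5. Since 73 ≡ 1 (mod 8), (2|73) = +1, and (2|73)^5 = +1. Now have (1|73).
(1|73) = 1. Collecting the sign factors: 1.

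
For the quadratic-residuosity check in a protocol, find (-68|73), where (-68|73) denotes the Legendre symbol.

(-68|73)
  = (68|73)    [73 ≡ 1 mod 4 ⇒ (-1|73) = +1]
  = (17|73)    [73 ≡ 1 mod 8 ⇒ (2|73)^2 = +1]
  = (73|17)    [QR: 17 ≡ 1 mod 4, sign kept]
  = (5|17)    [73 ≡ 5 mod 17]
  = (17|5)    [QR: 5 ≡ 1 mod 4, sign kept]
  = (2|5)    [17 ≡ 2 mod 5]
  = -(1|5)    [5 ≡ 5 mod 8 ⇒ (2|5) = -1]
  = -1    [(1|5) = 1]

-1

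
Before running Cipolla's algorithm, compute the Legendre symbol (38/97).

Factor out 2: 38 = 2·19. Since 97 ≡ 1 (mod 8), (2/97) = +1. Now have (19/97).
97 ≡ 1 (mod 4), so quadratic reciprocity gives (19/97) = (97/19). Reduce: 97 ≡ 2 (mod 19). Now have (2/19).
Factor out 2: 2 = 2. Since 19 ≡ 3 (mod 8), (2/19) = -1. Now have -(1/19).
(1/19) = 1. Collecting the sign factors: -1.

-1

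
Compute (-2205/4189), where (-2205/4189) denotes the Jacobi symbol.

1

Reduce the numerator: -2205 ≡ 1984 (mod 4189), so (-2205/4189) = (1984/4189).
Factor out 2: 1984 = 2^6·31. Since 4189 ≡ 5 (mod 8), (2/4189) = -1, and (2/4189)^6 = +1. Now have (31/4189).
4189 ≡ 1 (mod 4), so quadratic reciprocity gives (31/4189) = (4189/31). Reduce: 4189 ≡ 4 (mod 31). Now have (4/31).
Factor out 2: 4 = 2^2. Since 31 ≡ 7 (mod 8), (2/31) = +1, and (2/31)^2 = +1. Now have (1/31).
(1/31) = 1. Collecting the sign factors: 1.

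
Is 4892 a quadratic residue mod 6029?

no

Factor out 2: 4892 = 2^2·1223. Since 6029 ≡ 5 (mod 8), (2|6029) = -1, and (2|6029)^2 = +1. Now have (1223|6029).
6029 ≡ 1 (mod 4), so quadratic reciprocity gives (1223|6029) = (6029|1223). Reduce: 6029 ≡ 1137 (mod 1223). Now have (1137|1223).
1137 ≡ 1 (mod 4), so quadratic reciprocity gives (1137|1223) = (1223|1137). Reduce: 1223 ≡ 86 (mod 1137). Now have (86|1137).
Factor out 2: 86 = 2·43. Since 1137 ≡ 1 (mod 8), (2|1137) = +1. Now have (43|1137).
1137 ≡ 1 (mod 4), so quadratic reciprocity gives (43|1137) = (1137|43). Reduce: 1137 ≡ 19 (mod 43). Now have (19|43).
Both 19 ≡ 3 and 43 ≡ 3 (mod 4), so reciprocity gives (19|43) = -(43|19). Reduce: 43 ≡ 5 (mod 19). Now have -(5|19).
5 ≡ 1 (mod 4), so quadratic reciprocity gives (5|19) = (19|5). Reduce: 19 ≡ 4 (mod 5). Now have -(4|5).
Factor out 2: 4 = 2^2. Since 5 ≡ 5 (mod 8), (2|5) = -1, and (2|5)^2 = +1. Now have -(1|5).
(1|5) = 1. Collecting the sign factors: -1.
The Legendre symbol is -1, so x^2 ≡ 4892 (mod 6029) has no solution.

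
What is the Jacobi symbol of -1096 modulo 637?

(-1096/637)
  = (178/637)    [-1096 ≡ 178 mod 637]
  = -(89/637)    [637 ≡ 5 mod 8 ⇒ (2/637) = -1]
  = -(637/89)    [QR: 89 ≡ 1 mod 4, sign kept]
  = -(14/89)    [637 ≡ 14 mod 89]
  = -(7/89)    [89 ≡ 1 mod 8 ⇒ (2/89) = +1]
  = -(89/7)    [QR: 89 ≡ 1 mod 4, sign kept]
  = -(5/7)    [89 ≡ 5 mod 7]
  = -(7/5)    [QR: 5 ≡ 1 mod 4, sign kept]
  = -(2/5)    [7 ≡ 2 mod 5]
  = (1/5)    [5 ≡ 5 mod 8 ⇒ (2/5) = -1]
  = 1    [(1/5) = 1]

1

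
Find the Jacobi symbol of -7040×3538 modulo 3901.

By multiplicativity, (-7040·3538 / 3901) = (-7040 / 3901)·(3538 / 3901).
First factor (-7040 / 3901):
Reduce the numerator: -7040 ≡ 762 (mod 3901), so (-7040 / 3901) = (762 / 3901).
Factor out 2: 762 = 2·381. Since 3901 ≡ 5 (mod 8), (2 / 3901) = -1. Now have -(381 / 3901).
381 ≡ 1 (mod 4), so quadratic reciprocity gives (381 / 3901) = (3901 / 381). Reduce: 3901 ≡ 91 (mod 381). Now have -(91 / 381).
381 ≡ 1 (mod 4), so quadratic reciprocity gives (91 / 381) = (381 / 91). Reduce: 381 ≡ 17 (mod 91). Now have -(17 / 91).
17 ≡ 1 (mod 4), so quadratic reciprocity gives (17 / 91) = (91 / 17). Reduce: 91 ≡ 6 (mod 17). Now have -(6 / 17).
Factor out 2: 6 = 2·3. Since 17 ≡ 1 (mod 8), (2 / 17) = +1. Now have -(3 / 17).
17 ≡ 1 (mod 4), so quadratic reciprocity gives (3 / 17) = (17 / 3). Reduce: 17 ≡ 2 (mod 3). Now have -(2 / 3).
Factor out 2: 2 = 2. Since 3 ≡ 3 (mod 8), (2 / 3) = -1. Now have (1 / 3).
(1 / 3) = 1. Collecting the sign factors: 1.
Second factor (3538 / 3901):
Factor out 2: 3538 = 2·1769. Since 3901 ≡ 5 (mod 8), (2 / 3901) = -1. Now have -(1769 / 3901).
1769 ≡ 1 (mod 4), so quadratic reciprocity gives (1769 / 3901) = (3901 / 1769). Reduce: 3901 ≡ 363 (mod 1769). Now have -(363 / 1769).
1769 ≡ 1 (mod 4), so quadratic reciprocity gives (363 / 1769) = (1769 / 363). Reduce: 1769 ≡ 317 (mod 363). Now have -(317 / 363).
317 ≡ 1 (mod 4), so quadratic reciprocity gives (317 / 363) = (363 / 317). Reduce: 363 ≡ 46 (mod 317). Now have -(46 / 317).
Factor out 2: 46 = 2·23. Since 317 ≡ 5 (mod 8), (2 / 317) = -1. Now have (23 / 317).
317 ≡ 1 (mod 4), so quadratic reciprocity gives (23 / 317) = (317 / 23). Reduce: 317 ≡ 18 (mod 23). Now have (18 / 23).
Factor out 2: 18 = 2·9. Since 23 ≡ 7 (mod 8), (2 / 23) = +1. Now have (9 / 23).
9 ≡ 1 (mod 4), so quadratic reciprocity gives (9 / 23) = (23 / 9). Reduce: 23 ≡ 5 (mod 9). Now have (5 / 9).
5 ≡ 1 (mod 4), so quadratic reciprocity gives (5 / 9) = (9 / 5). Reduce: 9 ≡ 4 (mod 5). Now have (4 / 5).
Factor out 2: 4 = 2^2. Since 5 ≡ 5 (mod 8), (2 / 5) = -1, and (2 / 5)^2 = +1. Now have (1 / 5).
(1 / 5) = 1. Collecting the sign factors: 1.
Product: (1)·(1) = 1.

1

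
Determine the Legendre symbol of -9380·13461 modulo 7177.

By multiplicativity, (-9380·13461/7177) = (-9380/7177)·(13461/7177).
First factor (-9380/7177):
(-9380/7177)
  = (4974/7177)    [-9380 ≡ 4974 mod 7177]
  = (2487/7177)    [7177 ≡ 1 mod 8 ⇒ (2/7177) = +1]
  = (7177/2487)    [QR: 7177 ≡ 1 mod 4, sign kept]
  = (2203/2487)    [7177 ≡ 2203 mod 2487]
  = -(2487/2203)    [QR: both ≡ 3 mod 4, sign flips]
  = -(284/2203)    [2487 ≡ 284 mod 2203]
  = -(71/2203)    [2203 ≡ 3 mod 8 ⇒ (2/2203)^2 = +1]
  = (2203/71)    [QR: both ≡ 3 mod 4, sign flips]
  = (2/71)    [2203 ≡ 2 mod 71]
  = (1/71)    [71 ≡ 7 mod 8 ⇒ (2/71) = +1]
  = 1    [(1/71) = 1]
Second factor (13461/7177):
(13461/7177)
  = (6284/7177)    [13461 ≡ 6284 mod 7177]
  = (1571/7177)    [7177 ≡ 1 mod 8 ⇒ (2/7177)^2 = +1]
  = (7177/1571)    [QR: 7177 ≡ 1 mod 4, sign kept]
  = (893/1571)    [7177 ≡ 893 mod 1571]
  = (1571/893)    [QR: 893 ≡ 1 mod 4, sign kept]
  = (678/893)    [1571 ≡ 678 mod 893]
  = -(339/893)    [893 ≡ 5 mod 8 ⇒ (2/893) = -1]
  = -(893/339)    [QR: 893 ≡ 1 mod 4, sign kept]
  = -(215/339)    [893 ≡ 215 mod 339]
  = (339/215)    [QR: both ≡ 3 mod 4, sign flips]
  = (124/215)    [339 ≡ 124 mod 215]
  = (31/215)    [215 ≡ 7 mod 8 ⇒ (2/215)^2 = +1]
  = -(215/31)    [QR: both ≡ 3 mod 4, sign flips]
  = -(29/31)    [215 ≡ 29 mod 31]
  = -(31/29)    [QR: 29 ≡ 1 mod 4, sign kept]
  = -(2/29)    [31 ≡ 2 mod 29]
  = (1/29)    [29 ≡ 5 mod 8 ⇒ (2/29) = -1]
  = 1    [(1/29) = 1]
Product: (1)·(1) = 1.

1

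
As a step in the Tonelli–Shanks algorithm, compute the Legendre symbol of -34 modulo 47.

-1

(-34 / 47)
  = -(34 / 47)    [47 ≡ 3 mod 4 ⇒ (-1 / 47) = -1]
  = -(17 / 47)    [47 ≡ 7 mod 8 ⇒ (2 / 47) = +1]
  = -(47 / 17)    [QR: 17 ≡ 1 mod 4, sign kept]
  = -(13 / 17)    [47 ≡ 13 mod 17]
  = -(17 / 13)    [QR: 13 ≡ 1 mod 4, sign kept]
  = -(4 / 13)    [17 ≡ 4 mod 13]
  = -(1 / 13)    [13 ≡ 5 mod 8 ⇒ (2 / 13)^2 = +1]
  = -1    [(1 / 13) = 1]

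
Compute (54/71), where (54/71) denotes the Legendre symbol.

1

(54/71)
  = (27/71)    [71 ≡ 7 mod 8 ⇒ (2/71) = +1]
  = -(71/27)    [QR: both ≡ 3 mod 4, sign flips]
  = -(17/27)    [71 ≡ 17 mod 27]
  = -(27/17)    [QR: 17 ≡ 1 mod 4, sign kept]
  = -(10/17)    [27 ≡ 10 mod 17]
  = -(5/17)    [17 ≡ 1 mod 8 ⇒ (2/17) = +1]
  = -(17/5)    [QR: 5 ≡ 1 mod 4, sign kept]
  = -(2/5)    [17 ≡ 2 mod 5]
  = (1/5)    [5 ≡ 5 mod 8 ⇒ (2/5) = -1]
  = 1    [(1/5) = 1]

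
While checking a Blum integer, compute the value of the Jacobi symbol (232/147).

Reduce the numerator: 232 ≡ 85 (mod 147), so (232/147) = (85/147).
85 ≡ 1 (mod 4), so quadratic reciprocity gives (85/147) = (147/85). Reduce: 147 ≡ 62 (mod 85). Now have (62/85).
Factor out 2: 62 = 2·31. Since 85 ≡ 5 (mod 8), (2/85) = -1. Now have -(31/85).
85 ≡ 1 (mod 4), so quadratic reciprocity gives (31/85) = (85/31). Reduce: 85 ≡ 23 (mod 31). Now have -(23/31).
Both 23 ≡ 3 and 31 ≡ 3 (mod 4), so reciprocity gives (23/31) = -(31/23). Reduce: 31 ≡ 8 (mod 23). Now have (8/23).
Factor out 2: 8 = 2^3. Since 23 ≡ 7 (mod 8), (2/23) = +1, and (2/23)^3 = +1. Now have (1/23).
(1/23) = 1. Collecting the sign factors: 1.

1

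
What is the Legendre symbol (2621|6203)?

1

(2621|6203)
  = (6203|2621)    [QR: 2621 ≡ 1 mod 4, sign kept]
  = (961|2621)    [6203 ≡ 961 mod 2621]
  = (2621|961)    [QR: 961 ≡ 1 mod 4, sign kept]
  = (699|961)    [2621 ≡ 699 mod 961]
  = (961|699)    [QR: 961 ≡ 1 mod 4, sign kept]
  = (262|699)    [961 ≡ 262 mod 699]
  = -(131|699)    [699 ≡ 3 mod 8 ⇒ (2|699) = -1]
  = (699|131)    [QR: both ≡ 3 mod 4, sign flips]
  = (44|131)    [699 ≡ 44 mod 131]
  = (11|131)    [131 ≡ 3 mod 8 ⇒ (2|131)^2 = +1]
  = -(131|11)    [QR: both ≡ 3 mod 4, sign flips]
  = -(10|11)    [131 ≡ 10 mod 11]
  = (5|11)    [11 ≡ 3 mod 8 ⇒ (2|11) = -1]
  = (11|5)    [QR: 5 ≡ 1 mod 4, sign kept]
  = (1|5)    [11 ≡ 1 mod 5]
  = 1    [(1|5) = 1]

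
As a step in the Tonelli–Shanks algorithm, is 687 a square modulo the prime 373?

Reduce the numerator: 687 ≡ 314 (mod 373), so (687/373) = (314/373).
Factor out 2: 314 = 2·157. Since 373 ≡ 5 (mod 8), (2/373) = -1. Now have -(157/373).
157 ≡ 1 (mod 4), so quadratic reciprocity gives (157/373) = (373/157). Reduce: 373 ≡ 59 (mod 157). Now have -(59/157).
157 ≡ 1 (mod 4), so quadratic reciprocity gives (59/157) = (157/59). Reduce: 157 ≡ 39 (mod 59). Now have -(39/59).
Both 39 ≡ 3 and 59 ≡ 3 (mod 4), so reciprocity gives (39/59) = -(59/39). Reduce: 59 ≡ 20 (mod 39). Now have (20/39).
Factor out 2: 20 = 2^2·5. Since 39 ≡ 7 (mod 8), (2/39) = +1, and (2/39)^2 = +1. Now have (5/39).
5 ≡ 1 (mod 4), so quadratic reciprocity gives (5/39) = (39/5). Reduce: 39 ≡ 4 (mod 5). Now have (4/5).
Factor out 2: 4 = 2^2. Since 5 ≡ 5 (mod 8), (2/5) = -1, and (2/5)^2 = +1. Now have (1/5).
(1/5) = 1. Collecting the sign factors: 1.
The Legendre symbol is 1, so x^2 ≡ 687 (mod 373) has solution.

yes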